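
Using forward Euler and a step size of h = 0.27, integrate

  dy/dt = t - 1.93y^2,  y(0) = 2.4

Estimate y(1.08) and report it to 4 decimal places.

Euler: y_{n+1} = y_n + h·f(t_n, y_n).
t=0.000000, y=2.400000: f=-11.116800 → y ← 2.400000 + 0.27·(-11.116800) = -0.601536
t=0.270000, y=-0.601536: f=-0.428362 → y ← -0.601536 + 0.27·(-0.428362) = -0.717194
t=0.540000, y=-0.717194: f=-0.452728 → y ← -0.717194 + 0.27·(-0.452728) = -0.839430
t=0.810000, y=-0.839430: f=-0.549961 → y ← -0.839430 + 0.27·(-0.549961) = -0.987920
y(1.08) ≈ -0.9879

-0.9879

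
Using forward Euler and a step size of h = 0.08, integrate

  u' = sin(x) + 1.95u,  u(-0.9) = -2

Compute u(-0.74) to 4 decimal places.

Euler: u_{n+1} = u_n + h·f(x_n, u_n).
x=-0.900000, u=-2.000000: f=-4.683327 → u ← -2.000000 + 0.08·(-4.683327) = -2.374666
x=-0.820000, u=-2.374666: f=-5.361745 → u ← -2.374666 + 0.08·(-5.361745) = -2.803606
u(-0.74) ≈ -2.8036

-2.8036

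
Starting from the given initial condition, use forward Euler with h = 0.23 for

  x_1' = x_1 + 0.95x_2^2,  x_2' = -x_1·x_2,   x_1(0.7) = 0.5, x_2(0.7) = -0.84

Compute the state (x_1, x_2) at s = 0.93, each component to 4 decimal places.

Euler on (x_1,x_2): x_1_{n+1} = x_1_n + h·x_1', x_2_{n+1} = x_2_n + h·x_2'.
0.700000: (0.500000, -0.840000); f=(1.170320, 0.420000) → (0.769174, -0.743400)
(x_1(0.93), x_2(0.93)) ≈ (0.7692, -0.7434)

0.7692, -0.7434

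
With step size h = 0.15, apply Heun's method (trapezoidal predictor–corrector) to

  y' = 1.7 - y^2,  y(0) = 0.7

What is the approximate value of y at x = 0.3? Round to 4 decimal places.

0.9839

Heun: k1 = f(x_n, y_n); k2 = f(x_n + h, y_n + h·k1); y_{n+1} = y_n + (h/2)·(k1 + k2).
x=0.000000, y=0.700000:
  k1 = f(0.000000, 0.700000) = 1.210000
  k2 = f(0.150000, 0.881500) = 0.922958
  y ← 0.700000 + (0.15/2)·(1.210000 + 0.922958) = 0.859972
x=0.150000, y=0.859972:
  k1 = f(0.150000, 0.859972) = 0.960448
  k2 = f(0.300000, 1.004039) = 0.691905
  y ← 0.859972 + (0.15/2)·(0.960448 + 0.691905) = 0.983898
y(0.3) ≈ 0.9839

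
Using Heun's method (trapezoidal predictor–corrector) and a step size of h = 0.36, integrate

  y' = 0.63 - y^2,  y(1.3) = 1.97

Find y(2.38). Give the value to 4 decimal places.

Heun: k1 = f(t_n, y_n); k2 = f(t_n + h, y_n + h·k1); y_{n+1} = y_n + (h/2)·(k1 + k2).
t=1.300000, y=1.970000:
  k1 = f(1.300000, 1.970000) = -3.250900
  k2 = f(1.660000, 0.799676) = -0.009482
  y ← 1.970000 + (0.36/2)·(-3.250900 + (-0.009482)) = 1.383131
t=1.660000, y=1.383131:
  k1 = f(1.660000, 1.383131) = -1.283052
  k2 = f(2.020000, 0.921233) = -0.218669
  y ← 1.383131 + (0.36/2)·(-1.283052 + (-0.218669)) = 1.112821
t=2.020000, y=1.112821:
  k1 = f(2.020000, 1.112821) = -0.608372
  k2 = f(2.380000, 0.893808) = -0.168892
  y ← 1.112821 + (0.36/2)·(-0.608372 + (-0.168892)) = 0.972914
y(2.38) ≈ 0.9729

0.9729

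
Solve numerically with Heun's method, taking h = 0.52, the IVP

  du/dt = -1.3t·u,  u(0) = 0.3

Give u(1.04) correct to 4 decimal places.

Heun: k1 = f(t_n, u_n); k2 = f(t_n + h, u_n + h·k1); u_{n+1} = u_n + (h/2)·(k1 + k2).
t=0.000000, u=0.300000:
  k1 = f(0.000000, 0.300000) = 0.000000
  k2 = f(0.520000, 0.300000) = -0.202800
  u ← 0.300000 + (0.52/2)·(0.000000 + (-0.202800)) = 0.247272
t=0.520000, u=0.247272:
  k1 = f(0.520000, 0.247272) = -0.167156
  k2 = f(1.040000, 0.160351) = -0.216794
  u ← 0.247272 + (0.52/2)·(-0.167156 + (-0.216794)) = 0.147445
u(1.04) ≈ 0.1474

0.1474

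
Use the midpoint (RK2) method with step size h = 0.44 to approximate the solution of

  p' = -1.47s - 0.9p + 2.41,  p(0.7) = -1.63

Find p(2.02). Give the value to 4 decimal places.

-0.3891

Midpoint: k1 = f(s_n, p_n); k2 = f(s_n + h/2, p_n + (h/2)·k1); p_{n+1} = p_n + h·k2.
s=0.700000, p=-1.630000:
  k1 = f(0.700000, -1.630000) = 2.848000
  k2 = f(0.920000, -1.003440) = 1.960696
  p ← -1.630000 + 0.44·1.960696 = -0.767294
s=1.140000, p=-0.767294:
  k1 = f(1.140000, -0.767294) = 1.424764
  k2 = f(1.360000, -0.453846) = 0.819261
  p ← -0.767294 + 0.44·0.819261 = -0.406819
s=1.580000, p=-0.406819:
  k1 = f(1.580000, -0.406819) = 0.453537
  k2 = f(1.800000, -0.307041) = 0.040337
  p ← -0.406819 + 0.44·0.040337 = -0.389071
p(2.02) ≈ -0.3891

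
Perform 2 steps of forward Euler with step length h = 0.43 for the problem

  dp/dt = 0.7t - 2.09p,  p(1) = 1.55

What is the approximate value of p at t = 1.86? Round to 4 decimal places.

Euler: p_{n+1} = p_n + h·f(t_n, p_n).
t=1.000000, p=1.550000: f=-2.539500 → p ← 1.550000 + 0.43·(-2.539500) = 0.458015
t=1.430000, p=0.458015: f=0.043749 → p ← 0.458015 + 0.43·0.043749 = 0.476827
p(1.86) ≈ 0.4768

0.4768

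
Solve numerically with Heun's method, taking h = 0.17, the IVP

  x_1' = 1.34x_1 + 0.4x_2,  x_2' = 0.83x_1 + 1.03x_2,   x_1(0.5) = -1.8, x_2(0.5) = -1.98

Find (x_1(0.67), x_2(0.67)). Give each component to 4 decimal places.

-2.4271, -2.6717

Heun on (x_1,x_2): k1 = f(s_n, state_n); k2 = f(s_n + h, state_n + h·k1); state_{n+1} = state_n + (h/2)·(k1 + k2).
0.500000: (-1.800000, -1.980000)
  k1 = (-3.204000, -3.533400)
  predictor → (-2.344680, -2.580678)
  k2 = (-4.174142, -4.604183)
  → (-2.427142, -2.671695)
(x_1(0.67), x_2(0.67)) ≈ (-2.4271, -2.6717)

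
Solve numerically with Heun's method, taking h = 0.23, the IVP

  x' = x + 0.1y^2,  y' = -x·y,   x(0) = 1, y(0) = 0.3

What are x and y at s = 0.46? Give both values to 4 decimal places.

1.5821, 0.1696

Heun on (x,y): k1 = f(s_n, state_n); k2 = f(s_n + h, state_n + h·k1); state_{n+1} = state_n + (h/2)·(k1 + k2).
0.000000: (1.000000, 0.300000)
  k1 = (1.009000, -0.300000)
  predictor → (1.232070, 0.231000)
  k2 = (1.237406, -0.284608)
  → (1.258337, 0.232770)
0.230000: (1.258337, 0.232770)
  k1 = (1.263755, -0.292903)
  predictor → (1.549000, 0.165402)
  k2 = (1.551736, -0.256208)
  → (1.582118, 0.169622)
(x(0.46), y(0.46)) ≈ (1.5821, 0.1696)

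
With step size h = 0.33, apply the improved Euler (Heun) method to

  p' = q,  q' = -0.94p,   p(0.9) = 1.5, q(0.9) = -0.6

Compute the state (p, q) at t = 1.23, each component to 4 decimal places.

Heun on (p,q): k1 = f(t_n, state_n); k2 = f(t_n + h, state_n + h·k1); state_{n+1} = state_n + (h/2)·(k1 + k2).
0.900000: (1.500000, -0.600000)
  k1 = (-0.600000, -1.410000)
  predictor → (1.302000, -1.065300)
  k2 = (-1.065300, -1.223880)
  → (1.225226, -1.034590)
(p(1.23), q(1.23)) ≈ (1.2252, -1.0346)

1.2252, -1.0346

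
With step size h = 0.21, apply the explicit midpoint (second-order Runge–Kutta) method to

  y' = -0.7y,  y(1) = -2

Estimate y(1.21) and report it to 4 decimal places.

Midpoint: k1 = f(t_n, y_n); k2 = f(t_n + h/2, y_n + (h/2)·k1); y_{n+1} = y_n + h·k2.
t=1.000000, y=-2.000000:
  k1 = f(1.000000, -2.000000) = 1.400000
  k2 = f(1.105000, -1.853000) = 1.297100
  y ← -2.000000 + 0.21·1.297100 = -1.727609
y(1.21) ≈ -1.7276

-1.7276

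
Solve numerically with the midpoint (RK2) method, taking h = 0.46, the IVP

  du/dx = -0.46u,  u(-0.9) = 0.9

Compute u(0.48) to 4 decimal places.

Midpoint: k1 = f(x_n, u_n); k2 = f(x_n + h/2, u_n + (h/2)·k1); u_{n+1} = u_n + h·k2.
x=-0.900000, u=0.900000:
  k1 = f(-0.900000, 0.900000) = -0.414000
  k2 = f(-0.670000, 0.804780) = -0.370199
  u ← 0.900000 + 0.46·(-0.370199) = 0.729709
x=-0.440000, u=0.729709:
  k1 = f(-0.440000, 0.729709) = -0.335666
  k2 = f(-0.210000, 0.652505) = -0.300152
  u ← 0.729709 + 0.46·(-0.300152) = 0.591638
x=0.020000, u=0.591638:
  k1 = f(0.020000, 0.591638) = -0.272154
  k2 = f(0.250000, 0.529043) = -0.243360
  u ← 0.591638 + 0.46·(-0.243360) = 0.479693
u(0.48) ≈ 0.4797

0.4797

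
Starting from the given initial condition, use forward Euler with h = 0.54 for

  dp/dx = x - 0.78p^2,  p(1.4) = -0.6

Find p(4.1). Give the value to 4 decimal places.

2.2410

Euler: p_{n+1} = p_n + h·f(x_n, p_n).
x=1.400000, p=-0.600000: f=1.119200 → p ← -0.600000 + 0.54·1.119200 = 0.004368
x=1.940000, p=0.004368: f=1.939985 → p ← 0.004368 + 0.54·1.939985 = 1.051960
x=2.480000, p=1.051960: f=1.616837 → p ← 1.051960 + 0.54·1.616837 = 1.925052
x=3.020000, p=1.925052: f=0.129457 → p ← 1.925052 + 0.54·0.129457 = 1.994959
x=3.560000, p=1.994959: f=0.455709 → p ← 1.994959 + 0.54·0.455709 = 2.241042
p(4.1) ≈ 2.2410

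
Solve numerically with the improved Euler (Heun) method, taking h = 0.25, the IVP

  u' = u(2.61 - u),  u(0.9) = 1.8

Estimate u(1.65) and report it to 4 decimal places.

Heun: k1 = f(x_n, u_n); k2 = f(x_n + h, u_n + h·k1); u_{n+1} = u_n + (h/2)·(k1 + k2).
x=0.900000, u=1.800000:
  k1 = f(0.900000, 1.800000) = 1.458000
  k2 = f(1.150000, 2.164500) = 0.964285
  u ← 1.800000 + (0.25/2)·(1.458000 + 0.964285) = 2.102786
x=1.150000, u=2.102786:
  k1 = f(1.150000, 2.102786) = 1.066563
  k2 = f(1.400000, 2.369426) = 0.570021
  u ← 2.102786 + (0.25/2)·(1.066563 + 0.570021) = 2.307359
x=1.400000, u=2.307359:
  k1 = f(1.400000, 2.307359) = 0.698302
  k2 = f(1.650000, 2.481934) = 0.317851
  u ← 2.307359 + (0.25/2)·(0.698302 + 0.317851) = 2.434378
u(1.65) ≈ 2.4344

2.4344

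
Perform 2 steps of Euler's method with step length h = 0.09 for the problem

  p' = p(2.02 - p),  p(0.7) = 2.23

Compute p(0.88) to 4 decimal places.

Euler: p_{n+1} = p_n + h·f(t_n, p_n).
t=0.700000, p=2.230000: f=-0.468300 → p ← 2.230000 + 0.09·(-0.468300) = 2.187853
t=0.790000, p=2.187853: f=-0.367238 → p ← 2.187853 + 0.09·(-0.367238) = 2.154802
p(0.88) ≈ 2.1548

2.1548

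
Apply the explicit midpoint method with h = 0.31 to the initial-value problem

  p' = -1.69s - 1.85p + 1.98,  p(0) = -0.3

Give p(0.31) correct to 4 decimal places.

0.1793

Midpoint: k1 = f(s_n, p_n); k2 = f(s_n + h/2, p_n + (h/2)·k1); p_{n+1} = p_n + h·k2.
s=0.000000, p=-0.300000:
  k1 = f(0.000000, -0.300000) = 2.535000
  k2 = f(0.155000, 0.092925) = 1.546139
  p ← -0.300000 + 0.31·1.546139 = 0.179303
p(0.31) ≈ 0.1793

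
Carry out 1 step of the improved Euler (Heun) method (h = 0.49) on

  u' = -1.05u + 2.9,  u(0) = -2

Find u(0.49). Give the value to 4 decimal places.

Heun: k1 = f(x_n, u_n); k2 = f(x_n + h, u_n + h·k1); u_{n+1} = u_n + (h/2)·(k1 + k2).
x=0.000000, u=-2.000000:
  k1 = f(0.000000, -2.000000) = 5.000000
  k2 = f(0.490000, 0.450000) = 2.427500
  u ← -2.000000 + (0.49/2)·(5.000000 + 2.427500) = -0.180262
u(0.49) ≈ -0.1803

-0.1803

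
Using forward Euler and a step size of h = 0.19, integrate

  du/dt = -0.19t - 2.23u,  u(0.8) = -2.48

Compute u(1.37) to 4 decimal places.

-0.5475

Euler: u_{n+1} = u_n + h·f(t_n, u_n).
t=0.800000, u=-2.480000: f=5.378400 → u ← -2.480000 + 0.19·5.378400 = -1.458104
t=0.990000, u=-1.458104: f=3.063472 → u ← -1.458104 + 0.19·3.063472 = -0.876044
t=1.180000, u=-0.876044: f=1.729379 → u ← -0.876044 + 0.19·1.729379 = -0.547462
u(1.37) ≈ -0.5475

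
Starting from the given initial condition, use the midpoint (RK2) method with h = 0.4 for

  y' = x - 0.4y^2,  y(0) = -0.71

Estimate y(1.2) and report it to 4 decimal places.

Midpoint: k1 = f(x_n, y_n); k2 = f(x_n + h/2, y_n + (h/2)·k1); y_{n+1} = y_n + h·k2.
x=0.000000, y=-0.710000:
  k1 = f(0.000000, -0.710000) = -0.201640
  k2 = f(0.200000, -0.750328) = -0.025197
  y ← -0.710000 + 0.4·(-0.025197) = -0.720079
x=0.400000, y=-0.720079:
  k1 = f(0.400000, -0.720079) = 0.192595
  k2 = f(0.600000, -0.681560) = 0.414190
  y ← -0.720079 + 0.4·0.414190 = -0.554403
x=0.800000, y=-0.554403:
  k1 = f(0.800000, -0.554403) = 0.677055
  k2 = f(1.000000, -0.418992) = 0.929778
  y ← -0.554403 + 0.4·0.929778 = -0.182491
y(1.2) ≈ -0.1825

-0.1825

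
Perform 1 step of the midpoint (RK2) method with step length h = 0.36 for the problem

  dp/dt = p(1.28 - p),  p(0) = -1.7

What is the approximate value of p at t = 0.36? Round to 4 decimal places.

-5.3594

Midpoint: k1 = f(t_n, p_n); k2 = f(t_n + h/2, p_n + (h/2)·k1); p_{n+1} = p_n + h·k2.
t=0.000000, p=-1.700000:
  k1 = f(0.000000, -1.700000) = -5.066000
  k2 = f(0.180000, -2.611880) = -10.165124
  p ← -1.700000 + 0.36·(-10.165124) = -5.359444
p(0.36) ≈ -5.3594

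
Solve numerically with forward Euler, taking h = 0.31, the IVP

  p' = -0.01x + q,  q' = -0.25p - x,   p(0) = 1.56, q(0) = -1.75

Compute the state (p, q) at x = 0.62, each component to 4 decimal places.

0.4366, -2.0459

Euler on (p,q): p_{n+1} = p_n + h·p', q_{n+1} = q_n + h·q'.
0.000000: (1.560000, -1.750000); f=(-1.750000, -0.390000) → (1.017500, -1.870900)
0.310000: (1.017500, -1.870900); f=(-1.874000, -0.564375) → (0.436560, -2.045856)
(p(0.62), q(0.62)) ≈ (0.4366, -2.0459)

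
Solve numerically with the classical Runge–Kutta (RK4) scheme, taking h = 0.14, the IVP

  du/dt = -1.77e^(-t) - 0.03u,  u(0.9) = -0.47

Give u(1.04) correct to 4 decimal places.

-0.5618

RK4: k1 = f(t_n, u_n); k2 = f(t_n + h/2, u_n + (h/2)·k1); k3 = f(t_n + h/2, u_n + (h/2)·k2); k4 = f(t_n + h, u_n + h·k3); u_{n+1} = u_n + (h/6)·(k1 + 2k2 + 2k3 + k4).
t=0.900000, u=-0.470000:
  k1 = f(0.900000, -0.470000) = -0.705528
  k2 = f(0.970000, -0.519387) = -0.655395
  k3 = f(0.970000, -0.515878) = -0.655501
  k4 = f(1.040000, -0.561770) = -0.608762
  u ← -0.470000 + (0.14/6)·(k1 + 2k2 + 2k3 + k4) = -0.561842
u(1.04) ≈ -0.5618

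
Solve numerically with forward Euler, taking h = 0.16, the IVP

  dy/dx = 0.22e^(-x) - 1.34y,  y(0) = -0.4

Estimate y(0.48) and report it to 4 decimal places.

-0.1231

Euler: y_{n+1} = y_n + h·f(x_n, y_n).
x=0.000000, y=-0.400000: f=0.756000 → y ← -0.400000 + 0.16·0.756000 = -0.279040
x=0.160000, y=-0.279040: f=0.561385 → y ← -0.279040 + 0.16·0.561385 = -0.189218
x=0.320000, y=-0.189218: f=0.413305 → y ← -0.189218 + 0.16·0.413305 = -0.123089
y(0.48) ≈ -0.1231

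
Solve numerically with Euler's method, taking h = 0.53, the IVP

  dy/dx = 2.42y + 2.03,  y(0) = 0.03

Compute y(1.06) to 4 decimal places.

Euler: y_{n+1} = y_n + h·f(x_n, y_n).
x=0.000000, y=0.030000: f=2.102600 → y ← 0.030000 + 0.53·2.102600 = 1.144378
x=0.530000, y=1.144378: f=4.799395 → y ← 1.144378 + 0.53·4.799395 = 3.688057
y(1.06) ≈ 3.6881

3.6881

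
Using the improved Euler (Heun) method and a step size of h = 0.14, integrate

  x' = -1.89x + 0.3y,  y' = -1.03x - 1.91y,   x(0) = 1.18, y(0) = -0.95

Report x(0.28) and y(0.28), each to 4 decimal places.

0.6461, -0.7448

Heun on (x,y): k1 = f(t_n, state_n); k2 = f(t_n + h, state_n + h·k1); state_{n+1} = state_n + (h/2)·(k1 + k2).
0.000000: (1.180000, -0.950000)
  k1 = (-2.515200, 0.599100)
  predictor → (0.827872, -0.866126)
  k2 = (-1.824516, 0.801592)
  → (0.876220, -0.851952)
0.140000: (0.876220, -0.851952)
  k1 = (-1.911641, 0.724721)
  predictor → (0.608590, -0.750491)
  k2 = (-1.375383, 0.806589)
  → (0.646128, -0.744760)
(x(0.28), y(0.28)) ≈ (0.6461, -0.7448)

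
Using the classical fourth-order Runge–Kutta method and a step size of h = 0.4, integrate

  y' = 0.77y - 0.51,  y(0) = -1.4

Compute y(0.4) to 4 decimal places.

RK4: k1 = f(t_n, y_n); k2 = f(t_n + h/2, y_n + (h/2)·k1); k3 = f(t_n + h/2, y_n + (h/2)·k2); k4 = f(t_n + h, y_n + h·k3); y_{n+1} = y_n + (h/6)·(k1 + 2k2 + 2k3 + k4).
t=0.000000, y=-1.400000:
  k1 = f(0.000000, -1.400000) = -1.588000
  k2 = f(0.200000, -1.717600) = -1.832552
  k3 = f(0.200000, -1.766510) = -1.870213
  k4 = f(0.400000, -2.148085) = -2.164026
  y ← -1.400000 + (0.4/6)·(k1 + 2k2 + 2k3 + k4) = -2.143837
y(0.4) ≈ -2.1438

-2.1438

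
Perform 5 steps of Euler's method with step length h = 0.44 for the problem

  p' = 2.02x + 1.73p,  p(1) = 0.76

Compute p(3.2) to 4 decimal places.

Euler: p_{n+1} = p_n + h·f(x_n, p_n).
x=1.000000, p=0.760000: f=3.334800 → p ← 0.760000 + 0.44·3.334800 = 2.227312
x=1.440000, p=2.227312: f=6.762050 → p ← 2.227312 + 0.44·6.762050 = 5.202614
x=1.880000, p=5.202614: f=12.798122 → p ← 5.202614 + 0.44·12.798122 = 10.833788
x=2.320000, p=10.833788: f=23.428853 → p ← 10.833788 + 0.44·23.428853 = 21.142483
x=2.760000, p=21.142483: f=42.151695 → p ← 21.142483 + 0.44·42.151695 = 39.689229
p(3.2) ≈ 39.6892

39.6892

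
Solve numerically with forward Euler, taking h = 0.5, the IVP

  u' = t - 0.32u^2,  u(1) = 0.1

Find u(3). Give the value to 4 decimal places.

2.6187

Euler: u_{n+1} = u_n + h·f(t_n, u_n).
t=1.000000, u=0.100000: f=0.996800 → u ← 0.100000 + 0.5·0.996800 = 0.598400
t=1.500000, u=0.598400: f=1.385414 → u ← 0.598400 + 0.5·1.385414 = 1.291107
t=2.000000, u=1.291107: f=1.466574 → u ← 1.291107 + 0.5·1.466574 = 2.024394
t=2.500000, u=2.024394: f=1.188586 → u ← 2.024394 + 0.5·1.188586 = 2.618687
u(3) ≈ 2.6187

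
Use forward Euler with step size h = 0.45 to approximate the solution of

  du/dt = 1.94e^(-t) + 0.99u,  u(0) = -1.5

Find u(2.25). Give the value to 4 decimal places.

-2.7606

Euler: u_{n+1} = u_n + h·f(t_n, u_n).
t=0.000000, u=-1.500000: f=0.455000 → u ← -1.500000 + 0.45·0.455000 = -1.295250
t=0.450000, u=-1.295250: f=-0.045299 → u ← -1.295250 + 0.45·(-0.045299) = -1.315634
t=0.900000, u=-1.315634: f=-0.513733 → u ← -1.315634 + 0.45·(-0.513733) = -1.546814
t=1.350000, u=-1.546814: f=-1.028420 → u ← -1.546814 + 0.45·(-1.028420) = -2.009603
t=1.800000, u=-2.009603: f=-1.668828 → u ← -2.009603 + 0.45·(-1.668828) = -2.760576
u(2.25) ≈ -2.7606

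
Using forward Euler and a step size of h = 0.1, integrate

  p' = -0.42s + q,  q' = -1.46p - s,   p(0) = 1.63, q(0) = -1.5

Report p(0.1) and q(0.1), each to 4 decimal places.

Euler on (p,q): p_{n+1} = p_n + h·p', q_{n+1} = q_n + h·q'.
0.000000: (1.630000, -1.500000); f=(-1.500000, -2.379800) → (1.480000, -1.737980)
(p(0.1), q(0.1)) ≈ (1.4800, -1.7380)

1.4800, -1.7380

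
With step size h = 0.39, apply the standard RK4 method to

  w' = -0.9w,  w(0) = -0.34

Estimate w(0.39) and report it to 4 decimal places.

-0.2394

RK4: k1 = f(x_n, w_n); k2 = f(x_n + h/2, w_n + (h/2)·k1); k3 = f(x_n + h/2, w_n + (h/2)·k2); k4 = f(x_n + h, w_n + h·k3); w_{n+1} = w_n + (h/6)·(k1 + 2k2 + 2k3 + k4).
x=0.000000, w=-0.340000:
  k1 = f(0.000000, -0.340000) = 0.306000
  k2 = f(0.195000, -0.280330) = 0.252297
  k3 = f(0.195000, -0.290802) = 0.261722
  k4 = f(0.390000, -0.237928) = 0.214136
  w ← -0.340000 + (0.39/6)·(k1 + 2k2 + 2k3 + k4) = -0.239369
w(0.39) ≈ -0.2394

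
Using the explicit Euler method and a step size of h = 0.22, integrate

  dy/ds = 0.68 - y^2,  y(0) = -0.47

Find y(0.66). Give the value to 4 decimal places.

Euler: y_{n+1} = y_n + h·f(s_n, y_n).
s=0.000000, y=-0.470000: f=0.459100 → y ← -0.470000 + 0.22·0.459100 = -0.368998
s=0.220000, y=-0.368998: f=0.543840 → y ← -0.368998 + 0.22·0.543840 = -0.249353
s=0.440000, y=-0.249353: f=0.617823 → y ← -0.249353 + 0.22·0.617823 = -0.113432
y(0.66) ≈ -0.1134

-0.1134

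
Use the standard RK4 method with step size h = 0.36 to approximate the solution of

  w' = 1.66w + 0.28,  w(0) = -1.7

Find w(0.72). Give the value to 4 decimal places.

RK4: k1 = f(s_n, w_n); k2 = f(s_n + h/2, w_n + (h/2)·k1); k3 = f(s_n + h/2, w_n + (h/2)·k2); k4 = f(s_n + h, w_n + h·k3); w_{n+1} = w_n + (h/6)·(k1 + 2k2 + 2k3 + k4).
s=0.000000, w=-1.700000:
  k1 = f(0.000000, -1.700000) = -2.542000
  k2 = f(0.180000, -2.157560) = -3.301550
  k3 = f(0.180000, -2.294279) = -3.528503
  k4 = f(0.360000, -2.970261) = -4.650633
  w ← -1.700000 + (0.36/6)·(k1 + 2k2 + 2k3 + k4) = -2.951164
s=0.360000, w=-2.951164:
  k1 = f(0.360000, -2.951164) = -4.618933
  k2 = f(0.540000, -3.782572) = -5.999070
  k3 = f(0.540000, -4.030997) = -6.411455
  k4 = f(0.720000, -5.259288) = -8.450418
  w ← -2.951164 + (0.36/6)·(k1 + 2k2 + 2k3 + k4) = -5.224588
w(0.72) ≈ -5.2246

-5.2246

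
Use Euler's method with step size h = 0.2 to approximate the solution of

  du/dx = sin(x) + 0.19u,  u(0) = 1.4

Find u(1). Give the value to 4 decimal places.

2.0760

Euler: u_{n+1} = u_n + h·f(x_n, u_n).
x=0.000000, u=1.400000: f=0.266000 → u ← 1.400000 + 0.2·0.266000 = 1.453200
x=0.200000, u=1.453200: f=0.474777 → u ← 1.453200 + 0.2·0.474777 = 1.548155
x=0.400000, u=1.548155: f=0.683568 → u ← 1.548155 + 0.2·0.683568 = 1.684869
x=0.600000, u=1.684869: f=0.884768 → u ← 1.684869 + 0.2·0.884768 = 1.861823
x=0.800000, u=1.861823: f=1.071102 → u ← 1.861823 + 0.2·1.071102 = 2.076043
u(1) ≈ 2.0760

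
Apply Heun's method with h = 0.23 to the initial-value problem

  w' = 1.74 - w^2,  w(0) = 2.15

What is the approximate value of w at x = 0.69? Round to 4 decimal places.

Heun: k1 = f(x_n, w_n); k2 = f(x_n + h, w_n + h·k1); w_{n+1} = w_n + (h/2)·(k1 + k2).
x=0.000000, w=2.150000:
  k1 = f(0.000000, 2.150000) = -2.882500
  k2 = f(0.230000, 1.487025) = -0.471243
  w ← 2.150000 + (0.23/2)·(-2.882500 + (-0.471243)) = 1.764320
x=0.230000, w=1.764320:
  k1 = f(0.230000, 1.764320) = -1.372823
  k2 = f(0.460000, 1.448570) = -0.358355
  w ← 1.764320 + (0.23/2)·(-1.372823 + (-0.358355)) = 1.565234
x=0.460000, w=1.565234:
  k1 = f(0.460000, 1.565234) = -0.709957
  k2 = f(0.690000, 1.401944) = -0.225446
  w ← 1.565234 + (0.23/2)·(-0.709957 + (-0.225446)) = 1.457663
w(0.69) ≈ 1.4577

1.4577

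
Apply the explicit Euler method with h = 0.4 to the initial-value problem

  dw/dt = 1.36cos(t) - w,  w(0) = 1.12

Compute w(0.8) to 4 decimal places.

1.2307

Euler: w_{n+1} = w_n + h·f(t_n, w_n).
t=0.000000, w=1.120000: f=0.240000 → w ← 1.120000 + 0.4·0.240000 = 1.216000
t=0.400000, w=1.216000: f=0.036643 → w ← 1.216000 + 0.4·0.036643 = 1.230657
w(0.8) ≈ 1.2307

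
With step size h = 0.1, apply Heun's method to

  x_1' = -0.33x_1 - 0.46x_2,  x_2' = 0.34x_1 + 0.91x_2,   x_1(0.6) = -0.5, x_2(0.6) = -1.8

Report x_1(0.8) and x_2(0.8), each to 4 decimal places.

Heun on (x_1,x_2): k1 = f(x_n, state_n); k2 = f(x_n + h, state_n + h·k1); state_{n+1} = state_n + (h/2)·(k1 + k2).
0.600000: (-0.500000, -1.800000)
  k1 = (0.993000, -1.808000)
  predictor → (-0.400700, -1.980800)
  k2 = (1.043399, -1.938766)
  → (-0.398180, -1.987338)
0.700000: (-0.398180, -1.987338)
  k1 = (1.045575, -1.943859)
  predictor → (-0.293623, -2.181724)
  k2 = (1.100489, -2.085201)
  → (-0.290877, -2.188791)
(x_1(0.8), x_2(0.8)) ≈ (-0.2909, -2.1888)

-0.2909, -2.1888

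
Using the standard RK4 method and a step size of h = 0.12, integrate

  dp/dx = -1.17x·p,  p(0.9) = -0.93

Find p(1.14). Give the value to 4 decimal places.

-0.6984

RK4: k1 = f(x_n, p_n); k2 = f(x_n + h/2, p_n + (h/2)·k1); k3 = f(x_n + h/2, p_n + (h/2)·k2); k4 = f(x_n + h, p_n + h·k3); p_{n+1} = p_n + (h/6)·(k1 + 2k2 + 2k3 + k4).
x=0.900000, p=-0.930000:
  k1 = f(0.900000, -0.930000) = 0.979290
  k2 = f(0.960000, -0.871243) = 0.978580
  k3 = f(0.960000, -0.871285) = 0.978628
  k4 = f(1.020000, -0.812565) = 0.969715
  p ← -0.930000 + (0.12/6)·(k1 + 2k2 + 2k3 + k4) = -0.812732
x=1.020000, p=-0.812732:
  k1 = f(1.020000, -0.812732) = 0.969914
  k2 = f(1.080000, -0.754537) = 0.953433
  k3 = f(1.080000, -0.755526) = 0.954682
  k4 = f(1.140000, -0.698170) = 0.931219
  p ← -0.812732 + (0.12/6)·(k1 + 2k2 + 2k3 + k4) = -0.698384
p(1.14) ≈ -0.6984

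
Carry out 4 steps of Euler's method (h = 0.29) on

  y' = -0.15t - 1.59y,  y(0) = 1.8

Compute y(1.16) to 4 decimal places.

Euler: y_{n+1} = y_n + h·f(t_n, y_n).
t=0.000000, y=1.800000: f=-2.862000 → y ← 1.800000 + 0.29·(-2.862000) = 0.970020
t=0.290000, y=0.970020: f=-1.585832 → y ← 0.970020 + 0.29·(-1.585832) = 0.510129
t=0.580000, y=0.510129: f=-0.898105 → y ← 0.510129 + 0.29·(-0.898105) = 0.249678
t=0.870000, y=0.249678: f=-0.527489 → y ← 0.249678 + 0.29·(-0.527489) = 0.096707
y(1.16) ≈ 0.0967

0.0967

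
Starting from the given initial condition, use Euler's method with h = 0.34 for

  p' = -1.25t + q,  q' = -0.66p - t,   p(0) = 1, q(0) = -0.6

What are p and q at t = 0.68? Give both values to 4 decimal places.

0.3712, -1.1186

Euler on (p,q): p_{n+1} = p_n + h·p', q_{n+1} = q_n + h·q'.
0.000000: (1.000000, -0.600000); f=(-0.600000, -0.660000) → (0.796000, -0.824400)
0.340000: (0.796000, -0.824400); f=(-1.249400, -0.865360) → (0.371204, -1.118622)
(p(0.68), q(0.68)) ≈ (0.3712, -1.1186)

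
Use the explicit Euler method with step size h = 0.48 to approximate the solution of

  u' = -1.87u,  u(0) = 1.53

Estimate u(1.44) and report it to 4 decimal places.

Euler: u_{n+1} = u_n + h·f(t_n, u_n).
t=0.000000, u=1.530000: f=-2.861100 → u ← 1.530000 + 0.48·(-2.861100) = 0.156672
t=0.480000, u=0.156672: f=-0.292977 → u ← 0.156672 + 0.48·(-0.292977) = 0.016043
t=0.960000, u=0.016043: f=-0.030001 → u ← 0.016043 + 0.48·(-0.030001) = 0.001643
u(1.44) ≈ 0.0016

0.0016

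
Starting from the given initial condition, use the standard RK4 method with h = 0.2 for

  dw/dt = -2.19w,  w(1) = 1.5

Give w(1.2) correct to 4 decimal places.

0.9682

RK4: k1 = f(t_n, w_n); k2 = f(t_n + h/2, w_n + (h/2)·k1); k3 = f(t_n + h/2, w_n + (h/2)·k2); k4 = f(t_n + h, w_n + h·k3); w_{n+1} = w_n + (h/6)·(k1 + 2k2 + 2k3 + k4).
t=1.000000, w=1.500000:
  k1 = f(1.000000, 1.500000) = -3.285000
  k2 = f(1.100000, 1.171500) = -2.565585
  k3 = f(1.100000, 1.243441) = -2.723137
  k4 = f(1.200000, 0.955373) = -2.092266
  w ← 1.500000 + (0.2/6)·(k1 + 2k2 + 2k3 + k4) = 0.968176
w(1.2) ≈ 0.9682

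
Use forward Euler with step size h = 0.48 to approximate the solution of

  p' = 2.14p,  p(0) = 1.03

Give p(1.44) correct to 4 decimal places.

Euler: p_{n+1} = p_n + h·f(x_n, p_n).
x=0.000000, p=1.030000: f=2.204200 → p ← 1.030000 + 0.48·2.204200 = 2.088016
x=0.480000, p=2.088016: f=4.468354 → p ← 2.088016 + 0.48·4.468354 = 4.232826
x=0.960000, p=4.232826: f=9.058248 → p ← 4.232826 + 0.48·9.058248 = 8.580785
p(1.44) ≈ 8.5808

8.5808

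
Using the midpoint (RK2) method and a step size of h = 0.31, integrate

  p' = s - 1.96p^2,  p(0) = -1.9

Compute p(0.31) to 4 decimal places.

Midpoint: k1 = f(s_n, p_n); k2 = f(s_n + h/2, p_n + (h/2)·k1); p_{n+1} = p_n + h·k2.
s=0.000000, p=-1.900000:
  k1 = f(0.000000, -1.900000) = -7.075600
  k2 = f(0.155000, -2.996718) = -17.446425
  p ← -1.900000 + 0.31·(-17.446425) = -7.308392
p(0.31) ≈ -7.3084

-7.3084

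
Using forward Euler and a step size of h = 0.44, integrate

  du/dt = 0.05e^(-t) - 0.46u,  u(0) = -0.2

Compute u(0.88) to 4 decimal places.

-0.0955

Euler: u_{n+1} = u_n + h·f(t_n, u_n).
t=0.000000, u=-0.200000: f=0.142000 → u ← -0.200000 + 0.44·0.142000 = -0.137520
t=0.440000, u=-0.137520: f=0.095461 → u ← -0.137520 + 0.44·0.095461 = -0.095517
u(0.88) ≈ -0.0955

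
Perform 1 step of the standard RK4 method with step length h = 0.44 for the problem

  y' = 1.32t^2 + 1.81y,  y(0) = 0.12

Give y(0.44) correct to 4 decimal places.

RK4: k1 = f(t_n, y_n); k2 = f(t_n + h/2, y_n + (h/2)·k1); k3 = f(t_n + h/2, y_n + (h/2)·k2); k4 = f(t_n + h, y_n + h·k3); y_{n+1} = y_n + (h/6)·(k1 + 2k2 + 2k3 + k4).
t=0.000000, y=0.120000:
  k1 = f(0.000000, 0.120000) = 0.217200
  k2 = f(0.220000, 0.167784) = 0.367577
  k3 = f(0.220000, 0.200867) = 0.427457
  k4 = f(0.440000, 0.308081) = 0.813179
  y ← 0.120000 + (0.44/6)·(k1 + 2k2 + 2k3 + k4) = 0.312166
y(0.44) ≈ 0.3122

0.3122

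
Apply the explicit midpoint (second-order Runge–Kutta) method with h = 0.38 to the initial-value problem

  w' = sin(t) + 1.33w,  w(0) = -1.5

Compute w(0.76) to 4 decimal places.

Midpoint: k1 = f(t_n, w_n); k2 = f(t_n + h/2, w_n + (h/2)·k1); w_{n+1} = w_n + h·k2.
t=0.000000, w=-1.500000:
  k1 = f(0.000000, -1.500000) = -1.995000
  k2 = f(0.190000, -1.879050) = -2.310278
  w ← -1.500000 + 0.38·(-2.310278) = -2.377905
t=0.380000, w=-2.377905:
  k1 = f(0.380000, -2.377905) = -2.791694
  k2 = f(0.570000, -2.908327) = -3.328443
  w ← -2.377905 + 0.38·(-3.328443) = -3.642714
w(0.76) ≈ -3.6427

-3.6427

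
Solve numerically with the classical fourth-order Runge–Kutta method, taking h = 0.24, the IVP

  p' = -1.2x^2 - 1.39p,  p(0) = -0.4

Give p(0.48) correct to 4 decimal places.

RK4: k1 = f(x_n, p_n); k2 = f(x_n + h/2, p_n + (h/2)·k1); k3 = f(x_n + h/2, p_n + (h/2)·k2); k4 = f(x_n + h, p_n + h·k3); p_{n+1} = p_n + (h/6)·(k1 + 2k2 + 2k3 + k4).
x=0.000000, p=-0.400000:
  k1 = f(0.000000, -0.400000) = 0.556000
  k2 = f(0.120000, -0.333280) = 0.445979
  k3 = f(0.120000, -0.346482) = 0.464331
  k4 = f(0.240000, -0.288561) = 0.331979
  p ← -0.400000 + (0.24/6)·(k1 + 2k2 + 2k3 + k4) = -0.291656
x=0.240000, p=-0.291656:
  k1 = f(0.240000, -0.291656) = 0.336282
  k2 = f(0.360000, -0.251302) = 0.193790
  k3 = f(0.360000, -0.268401) = 0.217558
  k4 = f(0.480000, -0.239442) = 0.056345
  p ← -0.291656 + (0.24/6)·(k1 + 2k2 + 2k3 + k4) = -0.243043
p(0.48) ≈ -0.2430

-0.2430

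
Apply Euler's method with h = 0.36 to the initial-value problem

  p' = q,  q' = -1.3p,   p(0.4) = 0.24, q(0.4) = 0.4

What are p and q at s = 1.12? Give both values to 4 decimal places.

0.4876, 0.1080

Euler on (p,q): p_{n+1} = p_n + h·p', q_{n+1} = q_n + h·q'.
0.400000: (0.240000, 0.400000); f=(0.400000, -0.312000) → (0.384000, 0.287680)
0.760000: (0.384000, 0.287680); f=(0.287680, -0.499200) → (0.487565, 0.107968)
(p(1.12), q(1.12)) ≈ (0.4876, 0.1080)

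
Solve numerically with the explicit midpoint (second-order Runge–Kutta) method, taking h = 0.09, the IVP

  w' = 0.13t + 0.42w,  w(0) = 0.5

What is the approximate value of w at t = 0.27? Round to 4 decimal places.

0.5649

Midpoint: k1 = f(t_n, w_n); k2 = f(t_n + h/2, w_n + (h/2)·k1); w_{n+1} = w_n + h·k2.
t=0.000000, w=0.500000:
  k1 = f(0.000000, 0.500000) = 0.210000
  k2 = f(0.045000, 0.509450) = 0.219819
  w ← 0.500000 + 0.09·0.219819 = 0.519784
t=0.090000, w=0.519784:
  k1 = f(0.090000, 0.519784) = 0.230009
  k2 = f(0.135000, 0.530134) = 0.240206
  w ← 0.519784 + 0.09·0.240206 = 0.541402
t=0.180000, w=0.541402:
  k1 = f(0.180000, 0.541402) = 0.250789
  k2 = f(0.225000, 0.552688) = 0.261379
  w ← 0.541402 + 0.09·0.261379 = 0.564926
w(0.27) ≈ 0.5649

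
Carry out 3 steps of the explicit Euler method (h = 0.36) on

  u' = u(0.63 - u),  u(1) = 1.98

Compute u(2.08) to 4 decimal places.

0.7982

Euler: u_{n+1} = u_n + h·f(x_n, u_n).
x=1.000000, u=1.980000: f=-2.673000 → u ← 1.980000 + 0.36·(-2.673000) = 1.017720
x=1.360000, u=1.017720: f=-0.394590 → u ← 1.017720 + 0.36·(-0.394590) = 0.875667
x=1.720000, u=0.875667: f=-0.215123 → u ← 0.875667 + 0.36·(-0.215123) = 0.798223
u(2.08) ≈ 0.7982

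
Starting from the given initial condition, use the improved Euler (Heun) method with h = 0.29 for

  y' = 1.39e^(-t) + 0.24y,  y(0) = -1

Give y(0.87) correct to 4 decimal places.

-0.3119

Heun: k1 = f(t_n, y_n); k2 = f(t_n + h, y_n + h·k1); y_{n+1} = y_n + (h/2)·(k1 + k2).
t=0.000000, y=-1.000000:
  k1 = f(0.000000, -1.000000) = 1.150000
  k2 = f(0.290000, -0.666500) = 0.880126
  y ← -1.000000 + (0.29/2)·(1.150000 + 0.880126) = -0.705632
t=0.290000, y=-0.705632:
  k1 = f(0.290000, -0.705632) = 0.870735
  k2 = f(0.580000, -0.453119) = 0.669510
  y ← -0.705632 + (0.29/2)·(0.870735 + 0.669510) = -0.482296
t=0.580000, y=-0.482296:
  k1 = f(0.580000, -0.482296) = 0.662508
  k2 = f(0.870000, -0.290169) = 0.512702
  y ← -0.482296 + (0.29/2)·(0.662508 + 0.512702) = -0.311891
y(0.87) ≈ -0.3119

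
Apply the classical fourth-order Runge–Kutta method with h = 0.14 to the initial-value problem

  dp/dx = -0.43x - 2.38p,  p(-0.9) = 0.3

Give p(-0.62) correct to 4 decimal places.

0.2195

RK4: k1 = f(x_n, p_n); k2 = f(x_n + h/2, p_n + (h/2)·k1); k3 = f(x_n + h/2, p_n + (h/2)·k2); k4 = f(x_n + h, p_n + h·k3); p_{n+1} = p_n + (h/6)·(k1 + 2k2 + 2k3 + k4).
x=-0.900000, p=0.300000:
  k1 = f(-0.900000, 0.300000) = -0.327000
  k2 = f(-0.830000, 0.277110) = -0.302622
  k3 = f(-0.830000, 0.278816) = -0.306683
  k4 = f(-0.760000, 0.257064) = -0.285013
  p ← 0.300000 + (0.14/6)·(k1 + 2k2 + 2k3 + k4) = 0.257285
x=-0.760000, p=0.257285:
  k1 = f(-0.760000, 0.257285) = -0.285539
  k2 = f(-0.690000, 0.237298) = -0.268069
  k3 = f(-0.690000, 0.238521) = -0.270979
  k4 = f(-0.620000, 0.219348) = -0.255449
  p ← 0.257285 + (0.14/6)·(k1 + 2k2 + 2k3 + k4) = 0.219507
p(-0.62) ≈ 0.2195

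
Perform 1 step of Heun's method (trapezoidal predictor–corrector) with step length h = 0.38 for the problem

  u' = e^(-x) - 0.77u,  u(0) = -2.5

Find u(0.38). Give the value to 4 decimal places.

-1.6112

Heun: k1 = f(x_n, u_n); k2 = f(x_n + h, u_n + h·k1); u_{n+1} = u_n + (h/2)·(k1 + k2).
x=0.000000, u=-2.500000:
  k1 = f(0.000000, -2.500000) = 2.925000
  k2 = f(0.380000, -1.388500) = 1.753006
  u ← -2.500000 + (0.38/2)·(2.925000 + 1.753006) = -1.611179
u(0.38) ≈ -1.6112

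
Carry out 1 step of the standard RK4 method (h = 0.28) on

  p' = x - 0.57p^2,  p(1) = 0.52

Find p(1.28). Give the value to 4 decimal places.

0.7722

RK4: k1 = f(x_n, p_n); k2 = f(x_n + h/2, p_n + (h/2)·k1); k3 = f(x_n + h/2, p_n + (h/2)·k2); k4 = f(x_n + h, p_n + h·k3); p_{n+1} = p_n + (h/6)·(k1 + 2k2 + 2k3 + k4).
x=1.000000, p=0.520000:
  k1 = f(1.000000, 0.520000) = 0.845872
  k2 = f(1.140000, 0.638422) = 0.907678
  k3 = f(1.140000, 0.647075) = 0.901338
  k4 = f(1.280000, 0.772375) = 0.939959
  p ← 0.520000 + (0.28/6)·(k1 + 2k2 + 2k3 + k4) = 0.772180
p(1.28) ≈ 0.7722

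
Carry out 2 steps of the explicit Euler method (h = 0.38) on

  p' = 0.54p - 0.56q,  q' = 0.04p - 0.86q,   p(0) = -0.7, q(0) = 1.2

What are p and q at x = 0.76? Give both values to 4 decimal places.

Euler on (p,q): p_{n+1} = p_n + h·p', q_{n+1} = q_n + h·q'.
0.000000: (-0.700000, 1.200000); f=(-1.050000, -1.060000) → (-1.099000, 0.797200)
0.380000: (-1.099000, 0.797200); f=(-1.039892, -0.729552) → (-1.494159, 0.519970)
(p(0.76), q(0.76)) ≈ (-1.4942, 0.5200)

-1.4942, 0.5200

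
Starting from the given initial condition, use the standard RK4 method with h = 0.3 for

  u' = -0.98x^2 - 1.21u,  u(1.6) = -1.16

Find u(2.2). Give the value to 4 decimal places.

RK4: k1 = f(x_n, u_n); k2 = f(x_n + h/2, u_n + (h/2)·k1); k3 = f(x_n + h/2, u_n + (h/2)·k2); k4 = f(x_n + h, u_n + h·k3); u_{n+1} = u_n + (h/6)·(k1 + 2k2 + 2k3 + k4).
x=1.600000, u=-1.160000:
  k1 = f(1.600000, -1.160000) = -1.105200
  k2 = f(1.750000, -1.325780) = -1.397056
  k3 = f(1.750000, -1.369558) = -1.344084
  k4 = f(1.900000, -1.563225) = -1.646297
  u ← -1.160000 + (0.3/6)·(k1 + 2k2 + 2k3 + k4) = -1.571689
x=1.900000, u=-1.571689:
  k1 = f(1.900000, -1.571689) = -1.636056
  k2 = f(2.050000, -1.817097) = -1.919762
  k3 = f(2.050000, -1.859653) = -1.868270
  k4 = f(2.200000, -2.132170) = -2.163275
  u ← -1.571689 + (0.3/6)·(k1 + 2k2 + 2k3 + k4) = -2.140459
u(2.2) ≈ -2.1405

-2.1405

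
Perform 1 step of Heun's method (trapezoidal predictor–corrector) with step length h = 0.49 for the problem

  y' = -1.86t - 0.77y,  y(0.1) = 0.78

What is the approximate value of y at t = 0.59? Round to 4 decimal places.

0.2440

Heun: k1 = f(t_n, y_n); k2 = f(t_n + h, y_n + h·k1); y_{n+1} = y_n + (h/2)·(k1 + k2).
t=0.100000, y=0.780000:
  k1 = f(0.100000, 0.780000) = -0.786600
  k2 = f(0.590000, 0.394566) = -1.401216
  y ← 0.780000 + (0.49/2)·(-0.786600 + (-1.401216)) = 0.243985
y(0.59) ≈ 0.2440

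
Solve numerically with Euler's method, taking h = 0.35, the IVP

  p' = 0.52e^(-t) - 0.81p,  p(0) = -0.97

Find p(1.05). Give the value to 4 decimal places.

-0.0811

Euler: p_{n+1} = p_n + h·f(t_n, p_n).
t=0.000000, p=-0.970000: f=1.305700 → p ← -0.970000 + 0.35·1.305700 = -0.513005
t=0.350000, p=-0.513005: f=0.781972 → p ← -0.513005 + 0.35·0.781972 = -0.239315
t=0.700000, p=-0.239315: f=0.452069 → p ← -0.239315 + 0.35·0.452069 = -0.081091
p(1.05) ≈ -0.0811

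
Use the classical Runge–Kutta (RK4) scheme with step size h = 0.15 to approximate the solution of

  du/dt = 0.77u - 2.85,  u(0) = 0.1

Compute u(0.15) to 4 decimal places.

RK4: k1 = f(t_n, u_n); k2 = f(t_n + h/2, u_n + (h/2)·k1); k3 = f(t_n + h/2, u_n + (h/2)·k2); k4 = f(t_n + h, u_n + h·k3); u_{n+1} = u_n + (h/6)·(k1 + 2k2 + 2k3 + k4).
t=0.000000, u=0.100000:
  k1 = f(0.000000, 0.100000) = -2.773000
  k2 = f(0.075000, -0.107975) = -2.933141
  k3 = f(0.075000, -0.119986) = -2.942389
  k4 = f(0.150000, -0.341358) = -3.112846
  u ← 0.100000 + (0.15/6)·(k1 + 2k2 + 2k3 + k4) = -0.340923
u(0.15) ≈ -0.3409

-0.3409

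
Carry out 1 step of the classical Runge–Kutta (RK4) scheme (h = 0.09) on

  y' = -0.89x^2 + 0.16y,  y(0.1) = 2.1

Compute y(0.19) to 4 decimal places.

2.1287

RK4: k1 = f(x_n, y_n); k2 = f(x_n + h/2, y_n + (h/2)·k1); k3 = f(x_n + h/2, y_n + (h/2)·k2); k4 = f(x_n + h, y_n + h·k3); y_{n+1} = y_n + (h/6)·(k1 + 2k2 + 2k3 + k4).
x=0.100000, y=2.100000:
  k1 = f(0.100000, 2.100000) = 0.327100
  k2 = f(0.145000, 2.114720) = 0.319643
  k3 = f(0.145000, 2.114384) = 0.319589
  k4 = f(0.190000, 2.128763) = 0.308473
  y ← 2.100000 + (0.09/6)·(k1 + 2k2 + 2k3 + k4) = 2.128711
y(0.19) ≈ 2.1287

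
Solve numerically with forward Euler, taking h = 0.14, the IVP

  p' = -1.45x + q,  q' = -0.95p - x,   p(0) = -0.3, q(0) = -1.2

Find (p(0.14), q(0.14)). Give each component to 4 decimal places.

Euler on (p,q): p_{n+1} = p_n + h·p', q_{n+1} = q_n + h·q'.
0.000000: (-0.300000, -1.200000); f=(-1.200000, 0.285000) → (-0.468000, -1.160100)
(p(0.14), q(0.14)) ≈ (-0.4680, -1.1601)

-0.4680, -1.1601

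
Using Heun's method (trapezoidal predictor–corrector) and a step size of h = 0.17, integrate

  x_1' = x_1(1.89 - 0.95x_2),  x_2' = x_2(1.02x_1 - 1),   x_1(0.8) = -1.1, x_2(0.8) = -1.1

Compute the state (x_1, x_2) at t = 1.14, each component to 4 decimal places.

-2.5954, -0.4486

Heun on (x_1,x_2): k1 = f(t_n, state_n); k2 = f(t_n + h, state_n + h·k1); state_{n+1} = state_n + (h/2)·(k1 + k2).
0.800000: (-1.100000, -1.100000)
  k1 = (-3.228500, 2.334200)
  predictor → (-1.648845, -0.703186)
  k2 = (-4.217790, 1.885820)
  → (-1.732935, -0.741298)
0.970000: (-1.732935, -0.741298)
  k1 = (-4.495637, 2.051612)
  predictor → (-2.497193, -0.392524)
  k2 = (-5.650893, 1.392337)
  → (-2.595390, -0.448563)
(x_1(1.14), x_2(1.14)) ≈ (-2.5954, -0.4486)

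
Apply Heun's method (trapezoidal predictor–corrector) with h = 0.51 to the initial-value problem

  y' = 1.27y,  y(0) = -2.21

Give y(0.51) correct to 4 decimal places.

Heun: k1 = f(t_n, y_n); k2 = f(t_n + h, y_n + h·k1); y_{n+1} = y_n + (h/2)·(k1 + k2).
t=0.000000, y=-2.210000:
  k1 = f(0.000000, -2.210000) = -2.806700
  k2 = f(0.510000, -3.641417) = -4.624600
  y ← -2.210000 + (0.51/2)·(-2.806700 + (-4.624600)) = -4.104981
y(0.51) ≈ -4.1050

-4.1050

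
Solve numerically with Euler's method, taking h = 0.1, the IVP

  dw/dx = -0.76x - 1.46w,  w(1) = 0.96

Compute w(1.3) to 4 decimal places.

0.3799

Euler: w_{n+1} = w_n + h·f(x_n, w_n).
x=1.000000, w=0.960000: f=-2.161600 → w ← 0.960000 + 0.1·(-2.161600) = 0.743840
x=1.100000, w=0.743840: f=-1.922006 → w ← 0.743840 + 0.1·(-1.922006) = 0.551639
x=1.200000, w=0.551639: f=-1.717393 → w ← 0.551639 + 0.1·(-1.717393) = 0.379900
w(1.3) ≈ 0.3799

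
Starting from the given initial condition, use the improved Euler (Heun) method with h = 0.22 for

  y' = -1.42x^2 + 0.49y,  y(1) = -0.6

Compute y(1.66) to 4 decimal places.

-2.7683

Heun: k1 = f(x_n, y_n); k2 = f(x_n + h, y_n + h·k1); y_{n+1} = y_n + (h/2)·(k1 + k2).
x=1.000000, y=-0.600000:
  k1 = f(1.000000, -0.600000) = -1.714000
  k2 = f(1.220000, -0.977080) = -2.592297
  y ← -0.600000 + (0.22/2)·(-1.714000 + (-2.592297)) = -1.073693
x=1.220000, y=-1.073693:
  k1 = f(1.220000, -1.073693) = -2.639637
  k2 = f(1.440000, -1.654413) = -3.755174
  y ← -1.073693 + (0.22/2)·(-2.639637 + (-3.755174)) = -1.777122
x=1.440000, y=-1.777122:
  k1 = f(1.440000, -1.777122) = -3.815302
  k2 = f(1.660000, -2.616488) = -5.195031
  y ← -1.777122 + (0.22/2)·(-3.815302 + (-5.195031)) = -2.768259
y(1.66) ≈ -2.7683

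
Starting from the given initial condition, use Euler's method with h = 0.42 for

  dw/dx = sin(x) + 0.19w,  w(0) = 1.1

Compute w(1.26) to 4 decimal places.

Euler: w_{n+1} = w_n + h·f(x_n, w_n).
x=0.000000, w=1.100000: f=0.209000 → w ← 1.100000 + 0.42·0.209000 = 1.187780
x=0.420000, w=1.187780: f=0.633439 → w ← 1.187780 + 0.42·0.633439 = 1.453824
x=0.840000, w=1.453824: f=1.020870 → w ← 1.453824 + 0.42·1.020870 = 1.882590
w(1.26) ≈ 1.8826

1.8826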